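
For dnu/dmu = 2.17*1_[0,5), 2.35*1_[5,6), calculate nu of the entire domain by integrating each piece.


Integrate each piece of the Radon-Nikodym derivative:
Step 1: integral_0^5 2.17 dx = 2.17*(5-0) = 2.17*5 = 10.85
Step 2: integral_5^6 2.35 dx = 2.35*(6-5) = 2.35*1 = 2.35
Total: 10.85 + 2.35 = 13.2


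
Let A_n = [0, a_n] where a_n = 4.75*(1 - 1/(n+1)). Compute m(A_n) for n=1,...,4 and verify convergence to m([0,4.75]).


By continuity of measure from below: if A_n increases to A, then m(A_n) -> m(A).
Here A = [0, 4.75], so m(A) = 4.75
Step 1: a_1 = 4.75*(1 - 1/2) = 2.375, m(A_1) = 2.375
Step 2: a_2 = 4.75*(1 - 1/3) = 3.1667, m(A_2) = 3.1667
Step 3: a_3 = 4.75*(1 - 1/4) = 3.5625, m(A_3) = 3.5625
Step 4: a_4 = 4.75*(1 - 1/5) = 3.8, m(A_4) = 3.8
Limit: m(A_n) -> m([0,4.75]) = 4.75


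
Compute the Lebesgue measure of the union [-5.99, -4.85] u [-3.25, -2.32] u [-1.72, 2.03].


For pairwise disjoint intervals, m(union) = sum of lengths.
= (-4.85 - -5.99) + (-2.32 - -3.25) + (2.03 - -1.72)
= 1.14 + 0.93 + 3.75
= 5.82


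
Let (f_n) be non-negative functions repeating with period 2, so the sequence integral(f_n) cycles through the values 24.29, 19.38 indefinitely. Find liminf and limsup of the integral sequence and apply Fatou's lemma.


The sequence (integral(f_n)) is periodic with period 2, repeating the values 24.29, 19.38 indefinitely.
Step 1: For a periodic sequence, every tail (a_m, a_(m+1), ...) contains all 2 period values infinitely often.
Step 2: Hence inf of every tail = min of the period values = min(24.29, 19.38) = 19.38.
        liminf_n integral(f_n) = sup over m of (inf of tail from m) = 19.38.
Step 3: Similarly sup of every tail = max of the period values = 24.29.
        limsup_n integral(f_n) = 24.29.
Step 4: Fatou's lemma: integral(liminf_n f_n) <= liminf_n integral(f_n) = 19.38.
        So the integral of the pointwise liminf is at most 19.38.


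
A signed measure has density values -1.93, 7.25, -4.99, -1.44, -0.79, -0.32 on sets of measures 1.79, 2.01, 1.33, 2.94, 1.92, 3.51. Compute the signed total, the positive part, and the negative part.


Step 1: Compute signed measure on each set:
  Set 1: -1.93 * 1.79 = -3.4547
  Set 2: 7.25 * 2.01 = 14.5725
  Set 3: -4.99 * 1.33 = -6.6367
  Set 4: -1.44 * 2.94 = -4.2336
  Set 5: -0.79 * 1.92 = -1.5168
  Set 6: -0.32 * 3.51 = -1.1232
Step 2: Total signed measure = (-3.4547) + (14.5725) + (-6.6367) + (-4.2336) + (-1.5168) + (-1.1232)
     = -2.3925
Step 3: Positive part mu+(X) = sum of positive contributions = 14.5725
Step 4: Negative part mu-(X) = |sum of negative contributions| = 16.965


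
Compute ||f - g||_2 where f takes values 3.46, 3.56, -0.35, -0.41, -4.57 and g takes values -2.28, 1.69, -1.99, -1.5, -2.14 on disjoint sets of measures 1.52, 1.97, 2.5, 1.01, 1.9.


Step 1: Compute differences f_i - g_i:
  3.46 - -2.28 = 5.74
  3.56 - 1.69 = 1.87
  -0.35 - -1.99 = 1.64
  -0.41 - -1.5 = 1.09
  -4.57 - -2.14 = -2.43
Step 2: Compute |diff|^2 * measure for each set:
  |5.74|^2 * 1.52 = 32.9476 * 1.52 = 50.080352
  |1.87|^2 * 1.97 = 3.4969 * 1.97 = 6.888893
  |1.64|^2 * 2.5 = 2.6896 * 2.5 = 6.724
  |1.09|^2 * 1.01 = 1.1881 * 1.01 = 1.199981
  |-2.43|^2 * 1.9 = 5.9049 * 1.9 = 11.21931
Step 3: Sum = 76.112536
Step 4: ||f-g||_2 = (76.112536)^(1/2) = 8.72425


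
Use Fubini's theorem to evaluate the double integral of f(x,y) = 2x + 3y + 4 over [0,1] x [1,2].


By Fubini, integrate in x first, then y.
Step 1: Fix y, integrate over x in [0,1]:
  integral(2x + 3y + 4, x=0..1)
  = 2*(1^2 - 0^2)/2 + (3y + 4)*(1 - 0)
  = 1 + (3y + 4)*1
  = 1 + 3y + 4
  = 5 + 3y
Step 2: Integrate over y in [1,2]:
  integral(5 + 3y, y=1..2)
  = 5*1 + 3*(2^2 - 1^2)/2
  = 5 + 4.5
  = 9.5


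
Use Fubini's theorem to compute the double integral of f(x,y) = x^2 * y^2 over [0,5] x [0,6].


By Fubini's theorem, the double integral factors as a product of single integrals:
Step 1: integral_0^5 x^2 dx = [x^3/3] from 0 to 5
     = 5^3/3 = 41.666667
Step 2: integral_0^6 y^2 dy = [y^3/3] from 0 to 6
     = 6^3/3 = 72
Step 3: Double integral = 41.666667 * 72 = 3000


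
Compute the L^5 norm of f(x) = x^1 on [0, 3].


Step 1: ||f||_5 = (integral_0^3 |x^1|^5 dx)^(1/5)
     = (integral_0^3 x^5 dx)^(1/5)
Step 2: integral_0^3 x^5 dx = [x^6/(6)] from 0 to 3 = 3^6/6
     = 729/6 = 121.5
Step 3: ||f||_5 = (121.5)^(1/5) = 2.611652


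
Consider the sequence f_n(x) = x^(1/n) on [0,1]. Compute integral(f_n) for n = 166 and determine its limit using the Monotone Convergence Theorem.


At n = 166: f_166(x) = x^(1/166).
Step 1: integral(x^(1/166), 0, 1) = [x^(1/166+1) / (1/166+1)] from 0 to 1
     = 1 / (1/166 + 1) = 1 / ((166+1)/166) = 166/(166+1)
     = 166/167 = 0.994012
Step 2: As n -> infinity, f_n(x) = x^(1/n) -> 1 for x in (0,1], and f_n is increasing in n.
By MCT, lim_n integral(f_n) = integral(lim_n f_n) = integral(1, 0, 1) = 1.
Step 3: Verify convergence: 166/167 = 0.994012 -> 1


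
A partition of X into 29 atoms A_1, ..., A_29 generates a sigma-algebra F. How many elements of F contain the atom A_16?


Each element of F is a union of some subset S of the 29 atoms.
The element contains A_16 iff A_16 is in S.
So we count subsets S of {A_1,...,A_29} with A_16 in S: choose freely among the other 28 atoms.
Count = 2^(29-1) = 2^28 = 268435456.


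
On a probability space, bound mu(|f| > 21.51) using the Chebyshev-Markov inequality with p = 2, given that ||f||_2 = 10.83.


Chebyshev/Markov inequality: mu(|f| > eps) <= (||f||_p / eps)^p
Step 1: ||f||_2 / eps = 10.83 / 21.51 = 0.503487
Step 2: Raise to power p = 2:
  (0.503487)^2 = 0.253499
Step 3: Therefore mu(|f| > 21.51) <= 0.253499


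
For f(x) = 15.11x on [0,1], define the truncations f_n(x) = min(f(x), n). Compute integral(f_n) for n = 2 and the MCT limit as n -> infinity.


f(x) = 15.11x on [0,1]; f_n(x) = min(15.11x, n). At n = 2:
Step 1: f(x) reaches 2 at x = 2/15.11 = 0.132363
Step 2: integral(f_2) = integral(15.11x, 0, 0.132363) + integral(2, 0.132363, 1)
       = 15.11*0.132363^2/2 + 2*(1 - 0.132363)
       = 0.132363 + 1.735275
       = 1.867637
Step 3: As n -> infinity, f_n increases to f, so by MCT integral(f_n) -> integral(f) = 15.11/2 = 7.555.
Convergence: integral(f_2) = 1.867637 -> 7.555 as n -> infinity


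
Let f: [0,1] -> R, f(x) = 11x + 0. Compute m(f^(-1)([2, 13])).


f^(-1)([2, 13]) = {x : 2 <= 11x + 0 <= 13}
Solving: (2 - 0)/11 <= x <= (13 - 0)/11
= [0.181818, 1.181818]
Intersecting with [0,1]: [0.181818, 1]
Measure = 1 - 0.181818 = 0.818182


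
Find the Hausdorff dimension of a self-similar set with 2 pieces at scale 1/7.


For a self-similar set with N copies scaled by 1/r:
dim_H = log(N)/log(r) = log(2)/log(7)
= 0.693147/1.94591
= 0.356207


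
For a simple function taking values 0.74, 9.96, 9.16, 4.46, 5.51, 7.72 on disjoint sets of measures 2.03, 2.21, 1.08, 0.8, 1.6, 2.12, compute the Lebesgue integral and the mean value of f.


Step 1: Integral = sum(value_i * measure_i)
= 0.74*2.03 + 9.96*2.21 + 9.16*1.08 + 4.46*0.8 + 5.51*1.6 + 7.72*2.12
= 1.5022 + 22.0116 + 9.8928 + 3.568 + 8.816 + 16.3664
= 62.157
Step 2: Total measure of domain = 2.03 + 2.21 + 1.08 + 0.8 + 1.6 + 2.12 = 9.84
Step 3: Average value = 62.157 / 9.84 = 6.316768


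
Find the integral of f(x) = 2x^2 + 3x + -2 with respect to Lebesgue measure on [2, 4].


The Lebesgue integral of a Riemann-integrable function agrees with the Riemann integral.
Antiderivative F(x) = (2/3)x^3 + (3/2)x^2 + -2x
F(4) = (2/3)*4^3 + (3/2)*4^2 + -2*4
     = (2/3)*64 + (3/2)*16 + -2*4
     = 42.666667 + 24 + -8
     = 58.666667
F(2) = 7.333333
Integral = F(4) - F(2) = 58.666667 - 7.333333 = 51.333333


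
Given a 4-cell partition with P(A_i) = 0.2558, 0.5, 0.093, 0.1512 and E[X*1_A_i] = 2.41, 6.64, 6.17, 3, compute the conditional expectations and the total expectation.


For each cell A_i: E[X|A_i] = E[X*1_A_i] / P(A_i)
Step 1: E[X|A_1] = 2.41 / 0.2558 = 9.421423
Step 2: E[X|A_2] = 6.64 / 0.5 = 13.28
Step 3: E[X|A_3] = 6.17 / 0.093 = 66.344086
Step 4: E[X|A_4] = 3 / 0.1512 = 19.84127
Verification: E[X] = sum E[X*1_A_i] = 2.41 + 6.64 + 6.17 + 3 = 18.22


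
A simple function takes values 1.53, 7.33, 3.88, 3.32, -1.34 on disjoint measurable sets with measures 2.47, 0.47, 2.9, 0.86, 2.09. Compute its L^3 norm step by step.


Step 1: Compute |f_i|^3 for each value:
  |1.53|^3 = 3.581577
  |7.33|^3 = 393.832837
  |3.88|^3 = 58.411072
  |3.32|^3 = 36.594368
  |-1.34|^3 = 2.406104
Step 2: Multiply by measures and sum:
  3.581577 * 2.47 = 8.846495
  393.832837 * 0.47 = 185.101433
  58.411072 * 2.9 = 169.392109
  36.594368 * 0.86 = 31.471156
  2.406104 * 2.09 = 5.028757
Sum = 8.846495 + 185.101433 + 169.392109 + 31.471156 + 5.028757 = 399.839951
Step 3: Take the p-th root:
||f||_3 = (399.839951)^(1/3) = 7.36708


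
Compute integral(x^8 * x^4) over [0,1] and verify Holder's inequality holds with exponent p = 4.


Step 1: Exact integral of f*g = integral(x^12, 0, 1) = 1/13
     = 0.076923
Step 2: Holder bound with p=4, q=1.333333:
  ||f||_p = (integral x^32 dx)^(1/4) = (1/33)^(1/4) = 0.417226
  ||g||_q = (integral x^5.333333 dx)^(1/1.333333) = (1/6.333333)^(1/1.333333) = 0.250482
Step 3: Holder bound = ||f||_p * ||g||_q = 0.417226 * 0.250482 = 0.104507
Verification: 0.076923 <= 0.104507 (Holder holds)


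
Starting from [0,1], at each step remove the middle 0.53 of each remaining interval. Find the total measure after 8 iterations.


Step 1: At each step, fraction remaining = 1 - 0.53 = 0.47
Step 2: After 8 steps, measure = (0.47)^8
Result = 0.002381


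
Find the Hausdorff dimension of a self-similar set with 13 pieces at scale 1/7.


For a self-similar set with N copies scaled by 1/r:
dim_H = log(N)/log(r) = log(13)/log(7)
= 2.564949/1.94591
= 1.318123


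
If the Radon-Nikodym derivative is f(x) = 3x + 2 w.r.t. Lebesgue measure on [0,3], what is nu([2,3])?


nu(A) = integral_A (dnu/dmu) dmu = integral_2^3 (3x + 2) dx
Step 1: Antiderivative F(x) = (3/2)x^2 + 2x
Step 2: F(3) = (3/2)*3^2 + 2*3 = 13.5 + 6 = 19.5
Step 3: F(2) = (3/2)*2^2 + 2*2 = 6 + 4 = 10
Step 4: nu([2,3]) = F(3) - F(2) = 19.5 - 10 = 9.5


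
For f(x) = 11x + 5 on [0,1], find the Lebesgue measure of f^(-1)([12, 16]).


f^(-1)([12, 16]) = {x : 12 <= 11x + 5 <= 16}
Solving: (12 - 5)/11 <= x <= (16 - 5)/11
= [0.636364, 1]
Intersecting with [0,1]: [0.636364, 1]
Measure = 1 - 0.636364 = 0.363636


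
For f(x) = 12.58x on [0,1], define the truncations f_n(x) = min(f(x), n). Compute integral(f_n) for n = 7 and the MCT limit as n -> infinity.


f(x) = 12.58x on [0,1]; f_n(x) = min(12.58x, n). At n = 7:
Step 1: f(x) reaches 7 at x = 7/12.58 = 0.556439
Step 2: integral(f_7) = integral(12.58x, 0, 0.556439) + integral(7, 0.556439, 1)
       = 12.58*0.556439^2/2 + 7*(1 - 0.556439)
       = 1.947536 + 3.104928
       = 5.052464
Step 3: As n -> infinity, f_n increases to f, so by MCT integral(f_n) -> integral(f) = 12.58/2 = 6.29.
Convergence: integral(f_7) = 5.052464 -> 6.29 as n -> infinity


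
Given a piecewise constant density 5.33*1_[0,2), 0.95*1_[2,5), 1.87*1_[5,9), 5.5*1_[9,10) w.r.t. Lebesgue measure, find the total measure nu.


Integrate each piece of the Radon-Nikodym derivative:
Step 1: integral_0^2 5.33 dx = 5.33*(2-0) = 5.33*2 = 10.66
Step 2: integral_2^5 0.95 dx = 0.95*(5-2) = 0.95*3 = 2.85
Step 3: integral_5^9 1.87 dx = 1.87*(9-5) = 1.87*4 = 7.48
Step 4: integral_9^10 5.5 dx = 5.5*(10-9) = 5.5*1 = 5.5
Total: 10.66 + 2.85 + 7.48 + 5.5 = 26.49


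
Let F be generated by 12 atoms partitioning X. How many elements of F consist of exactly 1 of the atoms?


Each element of F is a union of some subset of the 12 atoms.
Elements that are unions of exactly 1 atoms correspond to 1-element subsets of the 12 atoms.
Count = C(12, 1) = 12! / (1! * 11!) = 12.


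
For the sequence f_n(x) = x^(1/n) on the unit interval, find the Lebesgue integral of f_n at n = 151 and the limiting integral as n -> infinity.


At n = 151: f_151(x) = x^(1/151).
Step 1: integral(x^(1/151), 0, 1) = [x^(1/151+1) / (1/151+1)] from 0 to 1
     = 1 / (1/151 + 1) = 1 / ((151+1)/151) = 151/(151+1)
     = 151/152 = 0.993421
Step 2: As n -> infinity, f_n(x) = x^(1/n) -> 1 for x in (0,1], and f_n is increasing in n.
By MCT, lim_n integral(f_n) = integral(lim_n f_n) = integral(1, 0, 1) = 1.
Step 3: Verify convergence: 151/152 = 0.993421 -> 1


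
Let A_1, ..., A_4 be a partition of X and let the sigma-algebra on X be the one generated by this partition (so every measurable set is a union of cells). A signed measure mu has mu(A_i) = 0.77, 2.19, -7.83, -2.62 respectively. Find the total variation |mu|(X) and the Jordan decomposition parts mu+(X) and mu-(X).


Step 1: Every measurable set is a union of atoms (the cells / points), so a Hahn decomposition is
  obtained by grouping atoms by sign: P = union of atoms with mu > 0, N = union of the remaining atoms.
  Atoms in P (indices): 1, 2;  atoms in N (indices): 3, 4
  Positive values: 0.77, 2.19
  Negative values: -7.83, -2.62
Step 2: mu+(X) = mu(P) = sum of positive atom values = 2.96
Step 3: mu-(X) = -mu(N) = sum of |negative atom values| = 10.45
Step 4: |mu|(X) = mu+(X) + mu-(X) = 2.96 + 10.45 = 13.41


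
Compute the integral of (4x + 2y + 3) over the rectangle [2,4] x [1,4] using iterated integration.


By Fubini, integrate in x first, then y.
Step 1: Fix y, integrate over x in [2,4]:
  integral(4x + 2y + 3, x=2..4)
  = 4*(4^2 - 2^2)/2 + (2y + 3)*(4 - 2)
  = 24 + (2y + 3)*2
  = 24 + 4y + 6
  = 30 + 4y
Step 2: Integrate over y in [1,4]:
  integral(30 + 4y, y=1..4)
  = 30*3 + 4*(4^2 - 1^2)/2
  = 90 + 30
  = 120


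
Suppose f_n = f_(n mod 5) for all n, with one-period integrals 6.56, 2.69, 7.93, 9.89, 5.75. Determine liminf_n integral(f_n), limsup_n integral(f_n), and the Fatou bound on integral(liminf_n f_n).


The sequence (integral(f_n)) is periodic with period 5, repeating the values 6.56, 2.69, 7.93, 9.89, 5.75 indefinitely.
Step 1: For a periodic sequence, every tail (a_m, a_(m+1), ...) contains all 5 period values infinitely often.
Step 2: Hence inf of every tail = min of the period values = min(6.56, 2.69, 7.93, 9.89, 5.75) = 2.69.
        liminf_n integral(f_n) = sup over m of (inf of tail from m) = 2.69.
Step 3: Similarly sup of every tail = max of the period values = 9.89.
        limsup_n integral(f_n) = 9.89.
Step 4: Fatou's lemma: integral(liminf_n f_n) <= liminf_n integral(f_n) = 2.69.
        So the integral of the pointwise liminf is at most 2.69.


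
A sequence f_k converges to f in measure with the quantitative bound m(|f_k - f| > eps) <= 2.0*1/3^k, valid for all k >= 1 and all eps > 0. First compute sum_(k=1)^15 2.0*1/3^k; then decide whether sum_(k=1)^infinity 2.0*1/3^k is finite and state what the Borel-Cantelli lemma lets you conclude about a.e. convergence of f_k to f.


Step 1: List the terms 2.0*1/3^k for k = 1 to 15:
  k=1: 0.666667
  k=2: 0.222222
  k=3: 0.074074
  k=4: 0.024691
  k=5: 0.00823
  k=6: 0.002743
  k=7: 9.144947e-04
  k=8: 3.048316e-04
  k=9: 1.016105e-04
  k=10: 3.387018e-05
  k=11: 1.129006e-05
  k=12: 3.763353e-06
  k=13: 1.254451e-06
  k=14: 4.181503e-07
  k=15: 1.393834e-07
Step 2: Partial sum = 0.666667 + 0.222222 + 0.074074 + 0.024691 + 0.00823 + 0.002743 + 9.144947e-04 + 3.048316e-04 + 1.016105e-04 + 3.387018e-05 + 1.129006e-05 + 3.763353e-06 + 1.254451e-06 + 4.181503e-07 + 1.393834e-07
     = 1
Step 3: The full series sum_(k>=1) 2.0*1/3^k converges (geometric series with ratio 1/3 < 1; a constant multiple of a convergent series converges).
Step 4: Fix eps > 0. Since sum_k m(|f_k - f| > eps) < infinity, the Borel-Cantelli lemma gives
        m(limsup_k {|f_k - f| > eps}) = 0, i.e. for a.e. x, |f_k(x) - f(x)| <= eps for all large k.
        Applying this with eps = 1/j for j = 1, 2, ... and intersecting the countably many full-measure sets,
        for a.e. x we get limsup_k |f_k(x) - f(x)| <= 1/j for every j, hence f_k -> f almost everywhere.
Conclusion: series converges; Borel-Cantelli yields f_k -> f a.e.


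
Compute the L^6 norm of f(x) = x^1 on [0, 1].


Step 1: ||f||_6 = (integral_0^1 |x^1|^6 dx)^(1/6)
     = (integral_0^1 x^6 dx)^(1/6)
Step 2: integral_0^1 x^6 dx = [x^7/(7)] from 0 to 1 = 1^7/7
     = 1/7 = 0.142857
Step 3: ||f||_6 = (0.142857)^(1/6) = 0.72302


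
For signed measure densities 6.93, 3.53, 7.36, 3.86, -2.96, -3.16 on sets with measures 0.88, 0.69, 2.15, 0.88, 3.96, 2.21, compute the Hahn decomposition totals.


Step 1: Compute signed measure on each set:
  Set 1: 6.93 * 0.88 = 6.0984
  Set 2: 3.53 * 0.69 = 2.4357
  Set 3: 7.36 * 2.15 = 15.824
  Set 4: 3.86 * 0.88 = 3.3968
  Set 5: -2.96 * 3.96 = -11.7216
  Set 6: -3.16 * 2.21 = -6.9836
Step 2: Total signed measure = (6.0984) + (2.4357) + (15.824) + (3.3968) + (-11.7216) + (-6.9836)
     = 9.0497
Step 3: Positive part mu+(X) = sum of positive contributions = 27.7549
Step 4: Negative part mu-(X) = |sum of negative contributions| = 18.7052


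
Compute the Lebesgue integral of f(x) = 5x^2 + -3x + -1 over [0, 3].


The Lebesgue integral of a Riemann-integrable function agrees with the Riemann integral.
Antiderivative F(x) = (5/3)x^3 + (-3/2)x^2 + -1x
F(3) = (5/3)*3^3 + (-3/2)*3^2 + -1*3
     = (5/3)*27 + (-3/2)*9 + -1*3
     = 45 + -13.5 + -3
     = 28.5
F(0) = 0.0
Integral = F(3) - F(0) = 28.5 - 0.0 = 28.5


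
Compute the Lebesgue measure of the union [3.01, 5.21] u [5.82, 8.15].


For pairwise disjoint intervals, m(union) = sum of lengths.
= (5.21 - 3.01) + (8.15 - 5.82)
= 2.2 + 2.33
= 4.53


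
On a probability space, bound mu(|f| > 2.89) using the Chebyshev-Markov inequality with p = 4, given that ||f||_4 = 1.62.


Chebyshev/Markov inequality: mu(|f| > eps) <= (||f||_p / eps)^p
Step 1: ||f||_4 / eps = 1.62 / 2.89 = 0.560554
Step 2: Raise to power p = 4:
  (0.560554)^4 = 0.098734
Step 3: Therefore mu(|f| > 2.89) <= 0.098734


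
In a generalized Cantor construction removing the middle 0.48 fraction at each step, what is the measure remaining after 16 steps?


Step 1: At each step, fraction remaining = 1 - 0.48 = 0.52
Step 2: After 16 steps, measure = (0.52)^16
Result = 2.857943e-05


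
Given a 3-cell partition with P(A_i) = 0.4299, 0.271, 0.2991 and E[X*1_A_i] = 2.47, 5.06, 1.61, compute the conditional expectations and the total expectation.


For each cell A_i: E[X|A_i] = E[X*1_A_i] / P(A_i)
Step 1: E[X|A_1] = 2.47 / 0.4299 = 5.745522
Step 2: E[X|A_2] = 5.06 / 0.271 = 18.671587
Step 3: E[X|A_3] = 1.61 / 0.2991 = 5.382815
Verification: E[X] = sum E[X*1_A_i] = 2.47 + 5.06 + 1.61 = 9.14


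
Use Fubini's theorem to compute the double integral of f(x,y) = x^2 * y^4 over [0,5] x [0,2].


By Fubini's theorem, the double integral factors as a product of single integrals:
Step 1: integral_0^5 x^2 dx = [x^3/3] from 0 to 5
     = 5^3/3 = 41.666667
Step 2: integral_0^2 y^4 dy = [y^5/5] from 0 to 2
     = 2^5/5 = 6.4
Step 3: Double integral = 41.666667 * 6.4 = 266.666667


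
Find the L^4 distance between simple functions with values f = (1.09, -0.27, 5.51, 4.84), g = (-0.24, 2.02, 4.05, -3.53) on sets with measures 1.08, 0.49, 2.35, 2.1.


Step 1: Compute differences f_i - g_i:
  1.09 - -0.24 = 1.33
  -0.27 - 2.02 = -2.29
  5.51 - 4.05 = 1.46
  4.84 - -3.53 = 8.37
Step 2: Compute |diff|^4 * measure for each set:
  |1.33|^4 * 1.08 = 3.129007 * 1.08 = 3.379328
  |-2.29|^4 * 0.49 = 27.500585 * 0.49 = 13.475287
  |1.46|^4 * 2.35 = 4.543719 * 2.35 = 10.677739
  |8.37|^4 * 2.1 = 4907.969238 * 2.1 = 10306.735399
Step 3: Sum = 10334.267752
Step 4: ||f-g||_4 = (10334.267752)^(1/4) = 10.082539


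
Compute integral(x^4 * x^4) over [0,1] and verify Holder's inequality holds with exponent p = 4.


Step 1: Exact integral of f*g = integral(x^8, 0, 1) = 1/9
     = 0.111111
Step 2: Holder bound with p=4, q=1.333333:
  ||f||_p = (integral x^16 dx)^(1/4) = (1/17)^(1/4) = 0.492479
  ||g||_q = (integral x^5.333333 dx)^(1/1.333333) = (1/6.333333)^(1/1.333333) = 0.250482
Step 3: Holder bound = ||f||_p * ||g||_q = 0.492479 * 0.250482 = 0.123357
Verification: 0.111111 <= 0.123357 (Holder holds)


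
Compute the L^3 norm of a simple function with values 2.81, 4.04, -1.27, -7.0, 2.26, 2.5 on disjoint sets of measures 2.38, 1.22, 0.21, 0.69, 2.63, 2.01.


Step 1: Compute |f_i|^3 for each value:
  |2.81|^3 = 22.188041
  |4.04|^3 = 65.939264
  |-1.27|^3 = 2.048383
  |-7.0|^3 = 343
  |2.26|^3 = 11.543176
  |2.5|^3 = 15.625
Step 2: Multiply by measures and sum:
  22.188041 * 2.38 = 52.807538
  65.939264 * 1.22 = 80.445902
  2.048383 * 0.21 = 0.43016
  343 * 0.69 = 236.67
  11.543176 * 2.63 = 30.358553
  15.625 * 2.01 = 31.40625
Sum = 52.807538 + 80.445902 + 0.43016 + 236.67 + 30.358553 + 31.40625 = 432.118403
Step 3: Take the p-th root:
||f||_3 = (432.118403)^(1/3) = 7.560217


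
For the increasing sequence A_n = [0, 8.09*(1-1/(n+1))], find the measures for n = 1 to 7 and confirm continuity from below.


By continuity of measure from below: if A_n increases to A, then m(A_n) -> m(A).
Here A = [0, 8.09], so m(A) = 8.09
Step 1: a_1 = 8.09*(1 - 1/2) = 4.045, m(A_1) = 4.045
Step 2: a_2 = 8.09*(1 - 1/3) = 5.3933, m(A_2) = 5.3933
Step 3: a_3 = 8.09*(1 - 1/4) = 6.0675, m(A_3) = 6.0675
Step 4: a_4 = 8.09*(1 - 1/5) = 6.472, m(A_4) = 6.472
Step 5: a_5 = 8.09*(1 - 1/6) = 6.7417, m(A_5) = 6.7417
Step 6: a_6 = 8.09*(1 - 1/7) = 6.9343, m(A_6) = 6.9343
Step 7: a_7 = 8.09*(1 - 1/8) = 7.0787, m(A_7) = 7.0787
Limit: m(A_n) -> m([0,8.09]) = 8.09


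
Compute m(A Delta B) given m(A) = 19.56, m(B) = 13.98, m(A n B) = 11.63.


m(A Delta B) = m(A) + m(B) - 2*m(A n B)
= 19.56 + 13.98 - 2*11.63
= 19.56 + 13.98 - 23.26
= 10.28


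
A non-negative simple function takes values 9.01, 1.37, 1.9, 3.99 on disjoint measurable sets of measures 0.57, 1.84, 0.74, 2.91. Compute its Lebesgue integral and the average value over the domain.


Step 1: Integral = sum(value_i * measure_i)
= 9.01*0.57 + 1.37*1.84 + 1.9*0.74 + 3.99*2.91
= 5.1357 + 2.5208 + 1.406 + 11.6109
= 20.6734
Step 2: Total measure of domain = 0.57 + 1.84 + 0.74 + 2.91 = 6.06
Step 3: Average value = 20.6734 / 6.06 = 3.411452


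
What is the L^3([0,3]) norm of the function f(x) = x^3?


Step 1: ||f||_3 = (integral_0^3 |x^3|^3 dx)^(1/3)
     = (integral_0^3 x^9 dx)^(1/3)
Step 2: integral_0^3 x^9 dx = [x^10/(10)] from 0 to 3 = 3^10/10
     = 59049/10 = 5904.9
Step 3: ||f||_3 = (5904.9)^(1/3) = 18.07469


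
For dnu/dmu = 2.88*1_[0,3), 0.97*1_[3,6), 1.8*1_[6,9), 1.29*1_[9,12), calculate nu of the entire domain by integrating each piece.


Integrate each piece of the Radon-Nikodym derivative:
Step 1: integral_0^3 2.88 dx = 2.88*(3-0) = 2.88*3 = 8.64
Step 2: integral_3^6 0.97 dx = 0.97*(6-3) = 0.97*3 = 2.91
Step 3: integral_6^9 1.8 dx = 1.8*(9-6) = 1.8*3 = 5.4
Step 4: integral_9^12 1.29 dx = 1.29*(12-9) = 1.29*3 = 3.87
Total: 8.64 + 2.91 + 5.4 + 3.87 = 20.82


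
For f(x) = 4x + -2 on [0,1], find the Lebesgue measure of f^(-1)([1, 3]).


f^(-1)([1, 3]) = {x : 1 <= 4x + -2 <= 3}
Solving: (1 - -2)/4 <= x <= (3 - -2)/4
= [0.75, 1.25]
Intersecting with [0,1]: [0.75, 1]
Measure = 1 - 0.75 = 0.25


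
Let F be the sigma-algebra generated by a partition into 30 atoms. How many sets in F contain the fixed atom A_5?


Each element of F is a union of some subset S of the 30 atoms.
The element contains A_5 iff A_5 is in S.
So we count subsets S of {A_1,...,A_30} with A_5 in S: choose freely among the other 29 atoms.
Count = 2^(30-1) = 2^29 = 536870912.


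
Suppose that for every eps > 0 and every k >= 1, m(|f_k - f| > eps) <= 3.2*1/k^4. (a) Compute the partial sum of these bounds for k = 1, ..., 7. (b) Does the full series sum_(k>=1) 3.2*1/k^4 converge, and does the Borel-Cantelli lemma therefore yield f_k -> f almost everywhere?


Step 1: List the terms 3.2*1/k^4 for k = 1 to 7:
  k=1: 3.2
  k=2: 0.2
  k=3: 0.039506
  k=4: 0.0125
  k=5: 0.00512
  k=6: 0.002469
  k=7: 0.001333
Step 2: Partial sum = 3.2 + 0.2 + 0.039506 + 0.0125 + 0.00512 + 0.002469 + 0.001333
     = 3.460928
Step 3: The full series sum_(k>=1) 3.2*1/k^4 converges (p-series with p = 4 > 1; a constant multiple of a convergent series converges).
Step 4: Fix eps > 0. Since sum_k m(|f_k - f| > eps) < infinity, the Borel-Cantelli lemma gives
        m(limsup_k {|f_k - f| > eps}) = 0, i.e. for a.e. x, |f_k(x) - f(x)| <= eps for all large k.
        Applying this with eps = 1/j for j = 1, 2, ... and intersecting the countably many full-measure sets,
        for a.e. x we get limsup_k |f_k(x) - f(x)| <= 1/j for every j, hence f_k -> f almost everywhere.
Conclusion: series converges; Borel-Cantelli yields f_k -> f a.e.


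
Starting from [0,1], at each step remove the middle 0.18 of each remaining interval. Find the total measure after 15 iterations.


Step 1: At each step, fraction remaining = 1 - 0.18 = 0.82
Step 2: After 15 steps, measure = (0.82)^15
Result = 0.050957


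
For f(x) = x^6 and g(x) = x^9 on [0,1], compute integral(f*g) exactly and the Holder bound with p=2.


Step 1: Exact integral of f*g = integral(x^15, 0, 1) = 1/16
     = 0.0625
Step 2: Holder bound with p=2, q=2:
  ||f||_p = (integral x^12 dx)^(1/2) = (1/13)^(1/2) = 0.27735
  ||g||_q = (integral x^18 dx)^(1/2) = (1/19)^(1/2) = 0.229416
Step 3: Holder bound = ||f||_p * ||g||_q = 0.27735 * 0.229416 = 0.063628
Verification: 0.0625 <= 0.063628 (Holder holds)


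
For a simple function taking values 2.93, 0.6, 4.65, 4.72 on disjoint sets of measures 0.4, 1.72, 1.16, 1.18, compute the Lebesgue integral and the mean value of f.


Step 1: Integral = sum(value_i * measure_i)
= 2.93*0.4 + 0.6*1.72 + 4.65*1.16 + 4.72*1.18
= 1.172 + 1.032 + 5.394 + 5.5696
= 13.1676
Step 2: Total measure of domain = 0.4 + 1.72 + 1.16 + 1.18 = 4.46
Step 3: Average value = 13.1676 / 4.46 = 2.952377


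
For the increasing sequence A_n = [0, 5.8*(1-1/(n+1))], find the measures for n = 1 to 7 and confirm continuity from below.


By continuity of measure from below: if A_n increases to A, then m(A_n) -> m(A).
Here A = [0, 5.8], so m(A) = 5.8
Step 1: a_1 = 5.8*(1 - 1/2) = 2.9, m(A_1) = 2.9
Step 2: a_2 = 5.8*(1 - 1/3) = 3.8667, m(A_2) = 3.8667
Step 3: a_3 = 5.8*(1 - 1/4) = 4.35, m(A_3) = 4.35
Step 4: a_4 = 5.8*(1 - 1/5) = 4.64, m(A_4) = 4.64
Step 5: a_5 = 5.8*(1 - 1/6) = 4.8333, m(A_5) = 4.8333
Step 6: a_6 = 5.8*(1 - 1/7) = 4.9714, m(A_6) = 4.9714
Step 7: a_7 = 5.8*(1 - 1/8) = 5.075, m(A_7) = 5.075
Limit: m(A_n) -> m([0,5.8]) = 5.8


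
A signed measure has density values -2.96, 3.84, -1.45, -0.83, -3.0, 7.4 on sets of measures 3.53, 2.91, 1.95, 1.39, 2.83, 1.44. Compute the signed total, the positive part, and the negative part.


Step 1: Compute signed measure on each set:
  Set 1: -2.96 * 3.53 = -10.4488
  Set 2: 3.84 * 2.91 = 11.1744
  Set 3: -1.45 * 1.95 = -2.8275
  Set 4: -0.83 * 1.39 = -1.1537
  Set 5: -3.0 * 2.83 = -8.49
  Set 6: 7.4 * 1.44 = 10.656
Step 2: Total signed measure = (-10.4488) + (11.1744) + (-2.8275) + (-1.1537) + (-8.49) + (10.656)
     = -1.0896
Step 3: Positive part mu+(X) = sum of positive contributions = 21.8304
Step 4: Negative part mu-(X) = |sum of negative contributions| = 22.92


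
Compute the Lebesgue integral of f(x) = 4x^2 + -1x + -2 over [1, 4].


The Lebesgue integral of a Riemann-integrable function agrees with the Riemann integral.
Antiderivative F(x) = (4/3)x^3 + (-1/2)x^2 + -2x
F(4) = (4/3)*4^3 + (-1/2)*4^2 + -2*4
     = (4/3)*64 + (-1/2)*16 + -2*4
     = 85.333333 + -8 + -8
     = 69.333333
F(1) = -1.166667
Integral = F(4) - F(1) = 69.333333 - -1.166667 = 70.5


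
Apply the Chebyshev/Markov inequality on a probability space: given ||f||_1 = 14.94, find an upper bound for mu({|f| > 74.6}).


Chebyshev/Markov inequality: mu(|f| > eps) <= (||f||_p / eps)^p
Step 1: ||f||_1 / eps = 14.94 / 74.6 = 0.200268
Step 2: Raise to power p = 1:
  (0.200268)^1 = 0.200268
Step 3: Therefore mu(|f| > 74.6) <= 0.200268


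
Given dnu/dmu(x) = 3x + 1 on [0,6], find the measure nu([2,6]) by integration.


nu(A) = integral_A (dnu/dmu) dmu = integral_2^6 (3x + 1) dx
Step 1: Antiderivative F(x) = (3/2)x^2 + 1x
Step 2: F(6) = (3/2)*6^2 + 1*6 = 54 + 6 = 60
Step 3: F(2) = (3/2)*2^2 + 1*2 = 6 + 2 = 8
Step 4: nu([2,6]) = F(6) - F(2) = 60 - 8 = 52


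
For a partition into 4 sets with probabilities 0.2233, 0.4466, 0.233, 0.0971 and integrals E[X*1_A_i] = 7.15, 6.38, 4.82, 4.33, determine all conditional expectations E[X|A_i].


For each cell A_i: E[X|A_i] = E[X*1_A_i] / P(A_i)
Step 1: E[X|A_1] = 7.15 / 0.2233 = 32.019704
Step 2: E[X|A_2] = 6.38 / 0.4466 = 14.285714
Step 3: E[X|A_3] = 4.82 / 0.233 = 20.686695
Step 4: E[X|A_4] = 4.33 / 0.0971 = 44.593203
Verification: E[X] = sum E[X*1_A_i] = 7.15 + 6.38 + 4.82 + 4.33 = 22.68


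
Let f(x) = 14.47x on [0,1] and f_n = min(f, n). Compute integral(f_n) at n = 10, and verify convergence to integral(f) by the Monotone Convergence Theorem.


f(x) = 14.47x on [0,1]; f_n(x) = min(14.47x, n). At n = 10:
Step 1: f(x) reaches 10 at x = 10/14.47 = 0.691085
Step 2: integral(f_10) = integral(14.47x, 0, 0.691085) + integral(10, 0.691085, 1)
       = 14.47*0.691085^2/2 + 10*(1 - 0.691085)
       = 3.455425 + 3.08915
       = 6.544575
Step 3: As n -> infinity, f_n increases to f, so by MCT integral(f_n) -> integral(f) = 14.47/2 = 7.235.
Convergence: integral(f_10) = 6.544575 -> 7.235 as n -> infinity


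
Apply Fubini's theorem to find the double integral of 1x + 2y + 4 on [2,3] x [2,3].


By Fubini, integrate in x first, then y.
Step 1: Fix y, integrate over x in [2,3]:
  integral(1x + 2y + 4, x=2..3)
  = 1*(3^2 - 2^2)/2 + (2y + 4)*(3 - 2)
  = 2.5 + (2y + 4)*1
  = 2.5 + 2y + 4
  = 6.5 + 2y
Step 2: Integrate over y in [2,3]:
  integral(6.5 + 2y, y=2..3)
  = 6.5*1 + 2*(3^2 - 2^2)/2
  = 6.5 + 5
  = 11.5


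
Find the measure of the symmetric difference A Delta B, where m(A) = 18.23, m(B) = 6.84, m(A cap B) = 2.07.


m(A Delta B) = m(A) + m(B) - 2*m(A n B)
= 18.23 + 6.84 - 2*2.07
= 18.23 + 6.84 - 4.14
= 20.93


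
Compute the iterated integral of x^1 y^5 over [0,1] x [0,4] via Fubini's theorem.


By Fubini's theorem, the double integral factors as a product of single integrals:
Step 1: integral_0^1 x^1 dx = [x^2/2] from 0 to 1
     = 1^2/2 = 0.5
Step 2: integral_0^4 y^5 dy = [y^6/6] from 0 to 4
     = 4^6/6 = 682.666667
Step 3: Double integral = 0.5 * 682.666667 = 341.333333


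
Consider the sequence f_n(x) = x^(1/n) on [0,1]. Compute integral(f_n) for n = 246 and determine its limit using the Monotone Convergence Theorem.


At n = 246: f_246(x) = x^(1/246).
Step 1: integral(x^(1/246), 0, 1) = [x^(1/246+1) / (1/246+1)] from 0 to 1
     = 1 / (1/246 + 1) = 1 / ((246+1)/246) = 246/(246+1)
     = 246/247 = 0.995951
Step 2: As n -> infinity, f_n(x) = x^(1/n) -> 1 for x in (0,1], and f_n is increasing in n.
By MCT, lim_n integral(f_n) = integral(lim_n f_n) = integral(1, 0, 1) = 1.
Step 3: Verify convergence: 246/247 = 0.995951 -> 1


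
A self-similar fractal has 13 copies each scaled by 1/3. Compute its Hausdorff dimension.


For a self-similar set with N copies scaled by 1/r:
dim_H = log(N)/log(r) = log(13)/log(3)
= 2.564949/1.098612
= 2.334718


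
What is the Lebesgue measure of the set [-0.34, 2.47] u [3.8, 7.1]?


For pairwise disjoint intervals, m(union) = sum of lengths.
= (2.47 - -0.34) + (7.1 - 3.8)
= 2.81 + 3.3
= 6.11


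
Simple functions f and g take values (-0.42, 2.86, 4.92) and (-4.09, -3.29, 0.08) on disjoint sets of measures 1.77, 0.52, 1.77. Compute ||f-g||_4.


Step 1: Compute differences f_i - g_i:
  -0.42 - -4.09 = 3.67
  2.86 - -3.29 = 6.15
  4.92 - 0.08 = 4.84
Step 2: Compute |diff|^4 * measure for each set:
  |3.67|^4 * 1.77 = 181.411267 * 1.77 = 321.097943
  |6.15|^4 * 0.52 = 1430.541506 * 0.52 = 743.881583
  |4.84|^4 * 1.77 = 548.758735 * 1.77 = 971.302962
Step 3: Sum = 2036.282488
Step 4: ||f-g||_4 = (2036.282488)^(1/4) = 6.717528


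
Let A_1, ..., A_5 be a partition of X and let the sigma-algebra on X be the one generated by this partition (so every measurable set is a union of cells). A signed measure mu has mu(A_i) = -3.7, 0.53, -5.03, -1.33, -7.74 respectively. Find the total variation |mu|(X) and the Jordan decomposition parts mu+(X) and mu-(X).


Step 1: Every measurable set is a union of atoms (the cells / points), so a Hahn decomposition is
  obtained by grouping atoms by sign: P = union of atoms with mu > 0, N = union of the remaining atoms.
  Atoms in P (indices): 2;  atoms in N (indices): 1, 3, 4, 5
  Positive values: 0.53
  Negative values: -3.7, -5.03, -1.33, -7.74
Step 2: mu+(X) = mu(P) = sum of positive atom values = 0.53
Step 3: mu-(X) = -mu(N) = sum of |negative atom values| = 17.8
Step 4: |mu|(X) = mu+(X) + mu-(X) = 0.53 + 17.8 = 18.33


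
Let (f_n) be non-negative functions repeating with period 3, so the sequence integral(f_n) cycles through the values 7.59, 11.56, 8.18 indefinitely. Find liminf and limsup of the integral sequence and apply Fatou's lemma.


The sequence (integral(f_n)) is periodic with period 3, repeating the values 7.59, 11.56, 8.18 indefinitely.
Step 1: For a periodic sequence, every tail (a_m, a_(m+1), ...) contains all 3 period values infinitely often.
Step 2: Hence inf of every tail = min of the period values = min(7.59, 11.56, 8.18) = 7.59.
        liminf_n integral(f_n) = sup over m of (inf of tail from m) = 7.59.
Step 3: Similarly sup of every tail = max of the period values = 11.56.
        limsup_n integral(f_n) = 11.56.
Step 4: Fatou's lemma: integral(liminf_n f_n) <= liminf_n integral(f_n) = 7.59.
        So the integral of the pointwise liminf is at most 7.59.


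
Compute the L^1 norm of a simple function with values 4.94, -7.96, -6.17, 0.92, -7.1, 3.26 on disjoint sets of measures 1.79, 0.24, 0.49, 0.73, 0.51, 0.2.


Step 1: Compute |f_i|^1 for each value:
  |4.94|^1 = 4.94
  |-7.96|^1 = 7.96
  |-6.17|^1 = 6.17
  |0.92|^1 = 0.92
  |-7.1|^1 = 7.1
  |3.26|^1 = 3.26
Step 2: Multiply by measures and sum:
  4.94 * 1.79 = 8.8426
  7.96 * 0.24 = 1.9104
  6.17 * 0.49 = 3.0233
  0.92 * 0.73 = 0.6716
  7.1 * 0.51 = 3.621
  3.26 * 0.2 = 0.652
Sum = 8.8426 + 1.9104 + 3.0233 + 0.6716 + 3.621 + 0.652 = 18.7209
Step 3: Take the p-th root:
||f||_1 = (18.7209)^(1/1) = 18.7209


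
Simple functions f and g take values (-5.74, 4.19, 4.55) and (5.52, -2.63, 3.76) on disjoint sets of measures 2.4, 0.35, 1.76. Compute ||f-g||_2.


Step 1: Compute differences f_i - g_i:
  -5.74 - 5.52 = -11.26
  4.19 - -2.63 = 6.82
  4.55 - 3.76 = 0.79
Step 2: Compute |diff|^2 * measure for each set:
  |-11.26|^2 * 2.4 = 126.7876 * 2.4 = 304.29024
  |6.82|^2 * 0.35 = 46.5124 * 0.35 = 16.27934
  |0.79|^2 * 1.76 = 0.6241 * 1.76 = 1.098416
Step 3: Sum = 321.667996
Step 4: ||f-g||_2 = (321.667996)^(1/2) = 17.935105


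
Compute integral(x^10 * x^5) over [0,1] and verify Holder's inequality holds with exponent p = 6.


Step 1: Exact integral of f*g = integral(x^15, 0, 1) = 1/16
     = 0.0625
Step 2: Holder bound with p=6, q=1.2:
  ||f||_p = (integral x^60 dx)^(1/6) = (1/61)^(1/6) = 0.504017
  ||g||_q = (integral x^6 dx)^(1/1.2) = (1/7)^(1/1.2) = 0.197584
Step 3: Holder bound = ||f||_p * ||g||_q = 0.504017 * 0.197584 = 0.099586
Verification: 0.0625 <= 0.099586 (Holder holds)


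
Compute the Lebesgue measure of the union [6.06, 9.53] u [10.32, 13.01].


For pairwise disjoint intervals, m(union) = sum of lengths.
= (9.53 - 6.06) + (13.01 - 10.32)
= 3.47 + 2.69
= 6.16


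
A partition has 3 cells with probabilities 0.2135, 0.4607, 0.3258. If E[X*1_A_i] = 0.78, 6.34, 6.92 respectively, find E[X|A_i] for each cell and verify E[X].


For each cell A_i: E[X|A_i] = E[X*1_A_i] / P(A_i)
Step 1: E[X|A_1] = 0.78 / 0.2135 = 3.653396
Step 2: E[X|A_2] = 6.34 / 0.4607 = 13.761667
Step 3: E[X|A_3] = 6.92 / 0.3258 = 21.240025
Verification: E[X] = sum E[X*1_A_i] = 0.78 + 6.34 + 6.92 = 14.04


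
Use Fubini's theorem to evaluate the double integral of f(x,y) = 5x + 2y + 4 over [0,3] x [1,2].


By Fubini, integrate in x first, then y.
Step 1: Fix y, integrate over x in [0,3]:
  integral(5x + 2y + 4, x=0..3)
  = 5*(3^2 - 0^2)/2 + (2y + 4)*(3 - 0)
  = 22.5 + (2y + 4)*3
  = 22.5 + 6y + 12
  = 34.5 + 6y
Step 2: Integrate over y in [1,2]:
  integral(34.5 + 6y, y=1..2)
  = 34.5*1 + 6*(2^2 - 1^2)/2
  = 34.5 + 9
  = 43.5


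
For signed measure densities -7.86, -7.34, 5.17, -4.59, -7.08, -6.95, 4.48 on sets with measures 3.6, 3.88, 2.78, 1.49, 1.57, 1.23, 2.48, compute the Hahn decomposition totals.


Step 1: Compute signed measure on each set:
  Set 1: -7.86 * 3.6 = -28.296
  Set 2: -7.34 * 3.88 = -28.4792
  Set 3: 5.17 * 2.78 = 14.3726
  Set 4: -4.59 * 1.49 = -6.8391
  Set 5: -7.08 * 1.57 = -11.1156
  Set 6: -6.95 * 1.23 = -8.5485
  Set 7: 4.48 * 2.48 = 11.1104
Step 2: Total signed measure = (-28.296) + (-28.4792) + (14.3726) + (-6.8391) + (-11.1156) + (-8.5485) + (11.1104)
     = -57.7954
Step 3: Positive part mu+(X) = sum of positive contributions = 25.483
Step 4: Negative part mu-(X) = |sum of negative contributions| = 83.2784


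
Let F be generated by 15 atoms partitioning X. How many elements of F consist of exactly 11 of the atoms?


Each element of F is a union of some subset of the 15 atoms.
Elements that are unions of exactly 11 atoms correspond to 11-element subsets of the 15 atoms.
Count = C(15, 11) = 15! / (11! * 4!) = 1365.


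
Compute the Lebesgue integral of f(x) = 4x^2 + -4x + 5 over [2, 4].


The Lebesgue integral of a Riemann-integrable function agrees with the Riemann integral.
Antiderivative F(x) = (4/3)x^3 + (-4/2)x^2 + 5x
F(4) = (4/3)*4^3 + (-4/2)*4^2 + 5*4
     = (4/3)*64 + (-4/2)*16 + 5*4
     = 85.333333 + -32 + 20
     = 73.333333
F(2) = 12.666667
Integral = F(4) - F(2) = 73.333333 - 12.666667 = 60.666667


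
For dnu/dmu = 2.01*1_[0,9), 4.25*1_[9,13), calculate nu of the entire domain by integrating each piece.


Integrate each piece of the Radon-Nikodym derivative:
Step 1: integral_0^9 2.01 dx = 2.01*(9-0) = 2.01*9 = 18.09
Step 2: integral_9^13 4.25 dx = 4.25*(13-9) = 4.25*4 = 17
Total: 18.09 + 17 = 35.09


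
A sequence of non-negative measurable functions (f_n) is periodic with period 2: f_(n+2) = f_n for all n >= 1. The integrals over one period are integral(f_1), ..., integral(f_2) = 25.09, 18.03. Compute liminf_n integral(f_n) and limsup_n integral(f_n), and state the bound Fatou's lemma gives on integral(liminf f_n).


The sequence (integral(f_n)) is periodic with period 2, repeating the values 25.09, 18.03 indefinitely.
Step 1: For a periodic sequence, every tail (a_m, a_(m+1), ...) contains all 2 period values infinitely often.
Step 2: Hence inf of every tail = min of the period values = min(25.09, 18.03) = 18.03.
        liminf_n integral(f_n) = sup over m of (inf of tail from m) = 18.03.
Step 3: Similarly sup of every tail = max of the period values = 25.09.
        limsup_n integral(f_n) = 25.09.
Step 4: Fatou's lemma: integral(liminf_n f_n) <= liminf_n integral(f_n) = 18.03.
        So the integral of the pointwise liminf is at most 18.03.


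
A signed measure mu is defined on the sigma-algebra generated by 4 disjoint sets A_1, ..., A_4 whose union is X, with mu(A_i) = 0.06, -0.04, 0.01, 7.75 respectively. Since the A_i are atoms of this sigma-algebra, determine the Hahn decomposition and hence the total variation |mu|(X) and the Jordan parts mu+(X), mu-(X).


Step 1: Every measurable set is a union of atoms (the cells / points), so a Hahn decomposition is
  obtained by grouping atoms by sign: P = union of atoms with mu > 0, N = union of the remaining atoms.
  Atoms in P (indices): 1, 3, 4;  atoms in N (indices): 2
  Positive values: 0.06, 0.01, 7.75
  Negative values: -0.04
Step 2: mu+(X) = mu(P) = sum of positive atom values = 7.82
Step 3: mu-(X) = -mu(N) = sum of |negative atom values| = 0.04
Step 4: |mu|(X) = mu+(X) + mu-(X) = 7.82 + 0.04 = 7.86


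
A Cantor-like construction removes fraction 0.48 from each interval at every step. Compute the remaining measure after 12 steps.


Step 1: At each step, fraction remaining = 1 - 0.48 = 0.52
Step 2: After 12 steps, measure = (0.52)^12
Result = 3.908770e-04


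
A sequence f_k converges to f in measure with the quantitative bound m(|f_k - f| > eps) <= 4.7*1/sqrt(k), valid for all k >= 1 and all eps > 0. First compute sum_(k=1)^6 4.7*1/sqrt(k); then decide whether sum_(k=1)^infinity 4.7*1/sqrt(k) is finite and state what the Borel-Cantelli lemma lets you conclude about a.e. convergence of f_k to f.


Step 1: List the terms 4.7*1/sqrt(k) for k = 1 to 6:
  k=1: 4.7
  k=2: 3.323402
  k=3: 2.713546
  k=4: 2.35
  k=5: 2.101904
  k=6: 1.918767
Step 2: Partial sum = 4.7 + 3.323402 + 2.713546 + 2.35 + 2.101904 + 1.918767
     = 17.107619
Step 3: The full series sum_(k>=1) 4.7*1/sqrt(k) diverges (p-series with p = 1/2 <= 1; a nonzero constant multiple of a divergent series diverges).
Step 4: The (first) Borel-Cantelli lemma requires a summable sequence of measures, so it does not apply here;
        from this bound alone no conclusion about a.e. convergence can be drawn (convergence in measure still
        gives an a.e.-convergent subsequence, but not a.e. convergence of the whole sequence).
Conclusion: series diverges; Borel-Cantelli is inconclusive about a.e. convergence of f_k.
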